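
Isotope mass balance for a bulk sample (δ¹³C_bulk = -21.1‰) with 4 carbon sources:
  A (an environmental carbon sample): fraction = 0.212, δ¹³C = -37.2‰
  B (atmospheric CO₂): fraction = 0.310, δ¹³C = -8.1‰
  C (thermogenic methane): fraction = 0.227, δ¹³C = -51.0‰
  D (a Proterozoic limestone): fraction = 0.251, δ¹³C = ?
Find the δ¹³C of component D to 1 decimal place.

3.5‰

Isotope mass balance: δ_bulk = Σ fᵢ·δᵢ.
-21.1 = 0.212×(-37.2) + 0.310×(-8.1) + 0.227×(-51.0) + 0.251×δ_D
0.251·δ_D = -21.1 − (-21.974) = 0.874
δ_D = 0.874 / 0.251 = 3.48‰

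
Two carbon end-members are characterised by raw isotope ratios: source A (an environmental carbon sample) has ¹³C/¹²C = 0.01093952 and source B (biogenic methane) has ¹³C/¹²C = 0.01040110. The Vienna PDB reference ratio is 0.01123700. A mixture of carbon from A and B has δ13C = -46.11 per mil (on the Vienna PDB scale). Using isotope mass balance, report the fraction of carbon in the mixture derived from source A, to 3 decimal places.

0.590

δ_A = (0.01093952/0.01123700 − 1)×1000 = (0.973527 − 1)×1000 = -26.473 per mil
δ_B = (0.01040110/0.01123700 − 1)×1000 = (0.925612 − 1)×1000 = -74.388 per mil
f_A = (δ_mix − δ_B)/(δ_A − δ_B) = (-46.11 − (-74.388))/(-26.473 − (-74.388))
f_A = 28.278 / 47.915 = 0.5902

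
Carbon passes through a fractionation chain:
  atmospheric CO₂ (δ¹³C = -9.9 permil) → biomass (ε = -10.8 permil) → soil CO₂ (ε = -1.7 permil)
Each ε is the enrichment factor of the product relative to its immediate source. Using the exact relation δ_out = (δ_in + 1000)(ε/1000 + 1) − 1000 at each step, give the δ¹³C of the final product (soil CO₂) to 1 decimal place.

-22.3 permil

step 1: δ = (-9.90 + 1000)·(-10.8/1000 + 1) − 1000 = -20.59 permil
step 2: δ = (-20.59 + 1000)·(-1.7/1000 + 1) − 1000 = -22.26 permil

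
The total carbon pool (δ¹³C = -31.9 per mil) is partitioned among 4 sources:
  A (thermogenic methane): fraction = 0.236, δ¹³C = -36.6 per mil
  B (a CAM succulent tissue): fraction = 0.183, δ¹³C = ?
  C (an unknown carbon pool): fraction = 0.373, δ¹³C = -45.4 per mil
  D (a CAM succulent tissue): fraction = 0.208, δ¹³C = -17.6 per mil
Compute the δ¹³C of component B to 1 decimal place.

Isotope mass balance: δ_bulk = Σ fᵢ·δᵢ.
-31.9 = 0.236×(-36.6) + 0.183×δ_B + 0.373×(-45.4) + 0.208×(-17.6)
0.183·δ_B = -31.9 − (-29.233) = -2.667
δ_B = -2.667 / 0.183 = -14.58 per mil

-14.6 per mil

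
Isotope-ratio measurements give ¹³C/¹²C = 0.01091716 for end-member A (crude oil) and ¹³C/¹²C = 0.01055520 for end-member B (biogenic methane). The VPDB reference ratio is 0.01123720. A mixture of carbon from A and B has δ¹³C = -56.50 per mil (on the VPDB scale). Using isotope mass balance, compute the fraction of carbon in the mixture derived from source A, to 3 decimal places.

δ_A = (0.01091716/0.01123720 − 1)×1000 = (0.971520 − 1)×1000 = -28.480 per mil
δ_B = (0.01055520/0.01123720 − 1)×1000 = (0.939309 − 1)×1000 = -60.691 per mil
f_A = (δ_mix − δ_B)/(δ_A − δ_B) = (-56.50 − (-60.691))/(-28.480 − (-60.691))
f_A = 4.191 / 32.211 = 0.1301

0.130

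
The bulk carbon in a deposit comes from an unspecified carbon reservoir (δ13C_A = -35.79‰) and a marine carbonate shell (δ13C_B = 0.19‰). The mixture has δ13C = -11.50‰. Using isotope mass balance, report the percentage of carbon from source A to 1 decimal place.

δ_mix = f_A·δ_A + (1 − f_A)·δ_B  ⇒  f_A = (δ_mix − δ_B)/(δ_A − δ_B)
f_A = (-11.50 − (0.19)) / (-35.79 − (0.19))
f_A = -11.69 / -35.98 = 0.3249

32.5%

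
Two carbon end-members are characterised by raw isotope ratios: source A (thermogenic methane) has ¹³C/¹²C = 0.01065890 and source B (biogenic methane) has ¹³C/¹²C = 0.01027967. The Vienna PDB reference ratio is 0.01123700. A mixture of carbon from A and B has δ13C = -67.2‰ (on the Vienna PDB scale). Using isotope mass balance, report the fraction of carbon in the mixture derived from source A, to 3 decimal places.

0.533

δ_A = (0.01065890/0.01123700 − 1)×1000 = (0.948554 − 1)×1000 = -51.446‰
δ_B = (0.01027967/0.01123700 − 1)×1000 = (0.914806 − 1)×1000 = -85.194‰
f_A = (δ_mix − δ_B)/(δ_A − δ_B) = (-67.2 − (-85.194))/(-51.446 − (-85.194))
f_A = 17.994 / 33.748 = 0.5332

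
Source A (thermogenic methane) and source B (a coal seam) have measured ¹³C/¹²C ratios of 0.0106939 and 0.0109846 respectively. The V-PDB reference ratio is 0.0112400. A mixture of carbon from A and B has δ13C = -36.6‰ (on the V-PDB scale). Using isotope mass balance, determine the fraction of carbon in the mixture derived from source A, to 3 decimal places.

0.537

δ_A = (0.0106939/0.0112400 − 1)×1000 = (0.951415 − 1)×1000 = -48.585‰
δ_B = (0.0109846/0.0112400 − 1)×1000 = (0.977278 − 1)×1000 = -22.722‰
f_A = (δ_mix − δ_B)/(δ_A − δ_B) = (-36.6 − (-22.722))/(-48.585 − (-22.722))
f_A = -13.878 / -25.863 = 0.5366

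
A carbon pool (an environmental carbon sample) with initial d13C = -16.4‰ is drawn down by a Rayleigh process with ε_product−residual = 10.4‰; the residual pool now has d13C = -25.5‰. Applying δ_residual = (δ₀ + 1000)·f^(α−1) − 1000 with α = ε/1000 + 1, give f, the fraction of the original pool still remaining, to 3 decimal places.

0.409

α − 1 = ε/1000 = 0.0104
(δ_res + 1000)/(δ₀ + 1000) = (-25.5 + 1000)/(-16.4 + 1000) = 974.5/983.6 = 0.990748
f = 0.990748^(1/0.0104) = exp(ln(0.990748)/0.0104) = exp(-0.00929/0.0104)
f = exp(-0.8937) = 0.4091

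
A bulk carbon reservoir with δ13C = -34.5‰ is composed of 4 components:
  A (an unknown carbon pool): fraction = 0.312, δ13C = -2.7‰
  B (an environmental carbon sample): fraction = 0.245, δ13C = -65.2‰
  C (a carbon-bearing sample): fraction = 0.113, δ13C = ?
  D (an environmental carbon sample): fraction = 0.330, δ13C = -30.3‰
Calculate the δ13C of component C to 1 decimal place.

-68.0‰

Isotope mass balance: δ_bulk = Σ fᵢ·δᵢ.
-34.5 = 0.312×(-2.7) + 0.245×(-65.2) + 0.113×δ_C + 0.330×(-30.3)
0.113·δ_C = -34.5 − (-26.815) = -7.685
δ_C = -7.685 / 0.113 = -68.01‰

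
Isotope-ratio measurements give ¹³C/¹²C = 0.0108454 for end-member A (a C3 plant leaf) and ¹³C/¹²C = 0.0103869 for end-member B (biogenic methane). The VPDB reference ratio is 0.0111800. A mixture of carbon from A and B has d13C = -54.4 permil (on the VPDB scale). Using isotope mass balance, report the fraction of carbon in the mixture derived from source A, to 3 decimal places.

δ_A = (0.0108454/0.0111800 − 1)×1000 = (0.970072 − 1)×1000 = -29.928 permil
δ_B = (0.0103869/0.0111800 − 1)×1000 = (0.929061 − 1)×1000 = -70.939 permil
f_A = (δ_mix − δ_B)/(δ_A − δ_B) = (-54.4 − (-70.939))/(-29.928 − (-70.939))
f_A = 16.539 / 41.011 = 0.4033

0.403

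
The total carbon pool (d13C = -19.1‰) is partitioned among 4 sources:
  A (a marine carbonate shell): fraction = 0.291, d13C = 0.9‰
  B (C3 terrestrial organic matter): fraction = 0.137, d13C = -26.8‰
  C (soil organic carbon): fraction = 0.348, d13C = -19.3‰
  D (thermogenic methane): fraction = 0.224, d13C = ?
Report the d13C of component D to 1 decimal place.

-40.1‰

Isotope mass balance: δ_bulk = Σ fᵢ·δᵢ.
-19.1 = 0.291×(0.9) + 0.137×(-26.8) + 0.348×(-19.3) + 0.224×δ_D
0.224·δ_D = -19.1 − (-10.126) = -8.974
δ_D = -8.974 / 0.224 = -40.06‰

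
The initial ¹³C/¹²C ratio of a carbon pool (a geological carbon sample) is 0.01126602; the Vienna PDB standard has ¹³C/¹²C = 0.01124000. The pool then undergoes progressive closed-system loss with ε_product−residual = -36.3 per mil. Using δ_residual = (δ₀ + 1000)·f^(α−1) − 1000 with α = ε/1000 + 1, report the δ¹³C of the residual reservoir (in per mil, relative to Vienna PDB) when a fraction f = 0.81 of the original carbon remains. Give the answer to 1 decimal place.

δ₀ = (0.01126602/0.01124000 − 1)×1000 = (1.002315 − 1)×1000 = 2.315 per mil
α − 1 = ε/1000 = -0.0363
f^(α−1) = 0.81^(-0.0363) = 1.007679
δ_res = (2.315 + 1000) × 1.007679 − 1000 = 1010.011 − 1000 = 10.01 per mil

10.0 per mil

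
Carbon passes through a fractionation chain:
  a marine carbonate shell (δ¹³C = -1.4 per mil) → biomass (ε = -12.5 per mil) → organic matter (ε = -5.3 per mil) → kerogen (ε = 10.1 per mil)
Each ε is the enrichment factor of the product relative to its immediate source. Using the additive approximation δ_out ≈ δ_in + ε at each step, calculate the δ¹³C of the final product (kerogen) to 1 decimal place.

step 1: δ ≈ -1.4 + (-12.5) = -13.9 per mil
step 2: δ ≈ -13.9 + (-5.3) = -19.2 per mil
step 3: δ ≈ -19.2 + (10.1) = -9.1 per mil

-9.1 per mil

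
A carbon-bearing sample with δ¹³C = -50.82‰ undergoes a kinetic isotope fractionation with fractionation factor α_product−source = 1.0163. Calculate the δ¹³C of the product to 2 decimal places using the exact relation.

-35.35‰

δ_product = (δ_source + 1000)·α − 1000
δ_product = (-50.82 + 1000) × 1.0163 − 1000
δ_product = 964.652 − 1000 = -35.348‰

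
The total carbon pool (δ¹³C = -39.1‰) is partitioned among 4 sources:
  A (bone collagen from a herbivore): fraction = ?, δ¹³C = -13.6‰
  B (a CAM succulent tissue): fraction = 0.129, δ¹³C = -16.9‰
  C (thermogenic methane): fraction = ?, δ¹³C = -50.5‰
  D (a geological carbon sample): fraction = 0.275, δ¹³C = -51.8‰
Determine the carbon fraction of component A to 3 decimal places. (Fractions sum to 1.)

Let f_A and f_C be the unknown fractions; fractions sum to 1 so f_A + f_C = 0.596.
Mass balance: Σ fᵢ·δᵢ = δ_bulk ⇒ f_A·(-13.6) + f_C·(-50.5) = -39.1 − (-16.425) = -22.675
Substitute f_C = 0.596 − f_A:
f_A·(-13.6 − -50.5) = -22.675 − 0.596×(-50.5) = 7.423
f_A = 7.423 / 36.9 = 0.2012

0.201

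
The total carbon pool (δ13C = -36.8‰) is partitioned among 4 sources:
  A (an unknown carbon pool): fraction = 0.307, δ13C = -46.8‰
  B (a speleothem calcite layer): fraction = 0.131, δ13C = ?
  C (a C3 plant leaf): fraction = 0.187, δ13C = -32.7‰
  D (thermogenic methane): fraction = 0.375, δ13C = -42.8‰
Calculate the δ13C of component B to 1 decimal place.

-2.0‰

Isotope mass balance: δ_bulk = Σ fᵢ·δᵢ.
-36.8 = 0.307×(-46.8) + 0.131×δ_B + 0.187×(-32.7) + 0.375×(-42.8)
0.131·δ_B = -36.8 − (-36.532) = -0.267
δ_B = -0.267 / 0.131 = -2.04‰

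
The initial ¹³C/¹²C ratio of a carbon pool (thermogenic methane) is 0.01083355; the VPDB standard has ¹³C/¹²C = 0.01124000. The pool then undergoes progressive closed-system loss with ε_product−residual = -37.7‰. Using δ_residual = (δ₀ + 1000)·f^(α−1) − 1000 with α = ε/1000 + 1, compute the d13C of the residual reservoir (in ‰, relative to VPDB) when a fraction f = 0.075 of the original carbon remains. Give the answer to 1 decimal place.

δ₀ = (0.01083355/0.01124000 − 1)×1000 = (0.963839 − 1)×1000 = -36.161‰
α − 1 = ε/1000 = -0.0377
f^(α−1) = 0.075^(-0.0377) = 1.102580
δ_res = (-36.161 + 1000) × 1.102580 − 1000 = 1062.710 − 1000 = 62.71‰

62.7‰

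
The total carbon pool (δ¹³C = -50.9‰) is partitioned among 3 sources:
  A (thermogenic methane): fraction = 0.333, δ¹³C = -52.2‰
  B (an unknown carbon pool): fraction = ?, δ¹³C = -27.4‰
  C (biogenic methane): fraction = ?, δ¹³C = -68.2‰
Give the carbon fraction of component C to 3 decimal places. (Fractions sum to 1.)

Let f_C and f_B be the unknown fractions; fractions sum to 1 so f_C + f_B = 0.667.
Mass balance: Σ fᵢ·δᵢ = δ_bulk ⇒ f_C·(-68.2) + f_B·(-27.4) = -50.9 − (-17.383) = -33.517
Substitute f_B = 0.667 − f_C:
f_C·(-68.2 − -27.4) = -33.517 − 0.667×(-27.4) = -15.242
f_C = -15.242 / -40.8 = 0.3736

0.374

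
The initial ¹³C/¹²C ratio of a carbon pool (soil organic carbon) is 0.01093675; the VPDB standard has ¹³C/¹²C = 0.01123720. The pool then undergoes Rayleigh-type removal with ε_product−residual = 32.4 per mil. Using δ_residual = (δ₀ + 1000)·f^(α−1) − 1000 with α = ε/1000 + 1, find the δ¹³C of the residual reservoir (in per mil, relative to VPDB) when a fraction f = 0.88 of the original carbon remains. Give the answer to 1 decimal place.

δ₀ = (0.01093675/0.01123720 − 1)×1000 = (0.973263 − 1)×1000 = -26.737 per mil
α − 1 = ε/1000 = 0.0324
f^(α−1) = 0.88^(0.0324) = 0.995867
δ_res = (-26.737 + 1000) × 0.995867 − 1000 = 969.240 − 1000 = -30.76 per mil

-30.8 per mil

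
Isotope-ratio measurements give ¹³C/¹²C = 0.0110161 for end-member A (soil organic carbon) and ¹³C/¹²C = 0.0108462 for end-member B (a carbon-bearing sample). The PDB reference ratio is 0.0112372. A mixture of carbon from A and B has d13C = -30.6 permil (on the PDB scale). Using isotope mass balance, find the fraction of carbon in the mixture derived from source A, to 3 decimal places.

δ_A = (0.0110161/0.0112372 − 1)×1000 = (0.980324 − 1)×1000 = -19.676 permil
δ_B = (0.0108462/0.0112372 − 1)×1000 = (0.965205 − 1)×1000 = -34.795 permil
f_A = (δ_mix − δ_B)/(δ_A − δ_B) = (-30.6 − (-34.795))/(-19.676 − (-34.795))
f_A = 4.195 / 15.119 = 0.2775

0.277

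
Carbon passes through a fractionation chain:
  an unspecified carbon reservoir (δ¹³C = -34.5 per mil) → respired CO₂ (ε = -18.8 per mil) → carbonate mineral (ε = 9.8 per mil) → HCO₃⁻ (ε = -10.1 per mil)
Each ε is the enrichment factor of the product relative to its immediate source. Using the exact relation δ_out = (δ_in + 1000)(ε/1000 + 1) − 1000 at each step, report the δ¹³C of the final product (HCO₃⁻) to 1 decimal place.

-53.0 per mil

step 1: δ = (-34.50 + 1000)·(-18.8/1000 + 1) − 1000 = -52.65 per mil
step 2: δ = (-52.65 + 1000)·(9.8/1000 + 1) − 1000 = -43.37 per mil
step 3: δ = (-43.37 + 1000)·(-10.1/1000 + 1) − 1000 = -53.03 per mil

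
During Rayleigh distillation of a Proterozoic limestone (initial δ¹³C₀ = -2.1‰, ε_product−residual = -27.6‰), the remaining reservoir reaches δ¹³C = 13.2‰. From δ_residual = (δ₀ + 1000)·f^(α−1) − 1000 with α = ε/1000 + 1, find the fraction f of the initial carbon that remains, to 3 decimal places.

α − 1 = ε/1000 = -0.0276
(δ_res + 1000)/(δ₀ + 1000) = (13.2 + 1000)/(-2.1 + 1000) = 1013.2/997.9 = 1.015332
f = 1.015332^(1/-0.0276) = exp(ln(1.015332)/-0.0276) = exp(0.01522/-0.0276)
f = exp(-0.5513) = 0.5762

0.576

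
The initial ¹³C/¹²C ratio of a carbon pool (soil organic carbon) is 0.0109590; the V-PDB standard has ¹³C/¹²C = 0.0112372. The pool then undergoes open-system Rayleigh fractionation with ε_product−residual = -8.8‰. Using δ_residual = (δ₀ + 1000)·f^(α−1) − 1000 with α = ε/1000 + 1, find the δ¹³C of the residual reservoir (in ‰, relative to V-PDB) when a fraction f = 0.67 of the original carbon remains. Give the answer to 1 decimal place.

δ₀ = (0.0109590/0.0112372 − 1)×1000 = (0.975243 − 1)×1000 = -24.757‰
α − 1 = ε/1000 = -0.0088
f^(α−1) = 0.67^(-0.0088) = 1.003530
δ_res = (-24.757 + 1000) × 1.003530 − 1000 = 978.686 − 1000 = -21.31‰

-21.3‰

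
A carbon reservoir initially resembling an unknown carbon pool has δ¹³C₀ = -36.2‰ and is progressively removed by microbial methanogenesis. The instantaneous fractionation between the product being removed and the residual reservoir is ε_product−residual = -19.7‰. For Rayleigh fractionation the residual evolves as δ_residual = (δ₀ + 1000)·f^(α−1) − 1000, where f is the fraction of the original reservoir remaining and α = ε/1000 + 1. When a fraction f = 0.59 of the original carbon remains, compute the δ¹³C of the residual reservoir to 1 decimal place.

Rayleigh residual: δ_res = (δ₀ + 1000)·f^(α−1) − 1000
α = ε/1000 + 1 = 0.98030, so α − 1 = -0.01970
f^(α−1) = 0.59^(-0.01970) = 1.010449
δ_res = (-36.2 + 1000) × 1.010449 − 1000 = 973.870 − 1000 = -26.13‰

-26.1‰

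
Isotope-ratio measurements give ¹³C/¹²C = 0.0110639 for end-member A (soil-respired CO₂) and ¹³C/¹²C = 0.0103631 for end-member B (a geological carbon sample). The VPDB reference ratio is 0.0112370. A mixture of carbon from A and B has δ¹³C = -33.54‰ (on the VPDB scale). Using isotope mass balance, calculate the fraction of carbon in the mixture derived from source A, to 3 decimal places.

0.709

δ_A = (0.0110639/0.0112370 − 1)×1000 = (0.984596 − 1)×1000 = -15.404‰
δ_B = (0.0103631/0.0112370 − 1)×1000 = (0.922230 − 1)×1000 = -77.770‰
f_A = (δ_mix − δ_B)/(δ_A − δ_B) = (-33.54 − (-77.770))/(-15.404 − (-77.770))
f_A = 44.230 / 62.365 = 0.7092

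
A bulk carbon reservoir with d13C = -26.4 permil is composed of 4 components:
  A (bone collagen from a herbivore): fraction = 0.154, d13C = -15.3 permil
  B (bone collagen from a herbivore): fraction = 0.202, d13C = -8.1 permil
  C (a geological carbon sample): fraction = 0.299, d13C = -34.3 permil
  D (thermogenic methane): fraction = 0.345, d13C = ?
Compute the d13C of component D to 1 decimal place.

Isotope mass balance: δ_bulk = Σ fᵢ·δᵢ.
-26.4 = 0.154×(-15.3) + 0.202×(-8.1) + 0.299×(-34.3) + 0.345×δ_D
0.345·δ_D = -26.4 − (-14.248) = -12.152
δ_D = -12.152 / 0.345 = -35.22 permil

-35.2 permil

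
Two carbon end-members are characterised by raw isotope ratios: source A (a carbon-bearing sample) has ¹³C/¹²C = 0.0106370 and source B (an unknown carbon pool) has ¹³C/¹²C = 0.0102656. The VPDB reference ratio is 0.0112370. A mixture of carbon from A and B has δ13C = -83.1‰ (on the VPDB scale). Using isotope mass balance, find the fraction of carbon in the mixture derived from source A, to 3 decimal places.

δ_A = (0.0106370/0.0112370 − 1)×1000 = (0.946605 − 1)×1000 = -53.395‰
δ_B = (0.0102656/0.0112370 − 1)×1000 = (0.913553 − 1)×1000 = -86.447‰
f_A = (δ_mix − δ_B)/(δ_A − δ_B) = (-83.1 − (-86.447))/(-53.395 − (-86.447))
f_A = 3.347 / 33.052 = 0.1013

0.101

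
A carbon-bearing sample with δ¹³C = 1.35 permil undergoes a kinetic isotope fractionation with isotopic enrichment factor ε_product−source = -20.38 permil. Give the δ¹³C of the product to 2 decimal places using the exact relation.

To first order, δ_product ≈ δ_source + ε = -19.03 permil.
Exactly, δ_product = (δ_source + 1000)·(ε/1000 + 1) − 1000.
δ_product = (1.35 + 1000) × (-20.38/1000 + 1) − 1000
δ_product = -19.058 permil

-19.06 permil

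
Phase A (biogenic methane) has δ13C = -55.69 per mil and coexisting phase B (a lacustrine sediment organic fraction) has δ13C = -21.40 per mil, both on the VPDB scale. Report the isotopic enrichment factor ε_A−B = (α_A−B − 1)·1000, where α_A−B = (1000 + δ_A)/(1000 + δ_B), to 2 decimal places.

α_A−B = (1000 + -55.69) / (1000 + -21.40) = 944.31 / 978.60 = 0.964960
ε_A−B = (0.964960 − 1) × 1000 = -35.040 per mil
(The approximation ε ≈ δ_A − δ_B would give -34.29 per mil.)

-35.04 per mil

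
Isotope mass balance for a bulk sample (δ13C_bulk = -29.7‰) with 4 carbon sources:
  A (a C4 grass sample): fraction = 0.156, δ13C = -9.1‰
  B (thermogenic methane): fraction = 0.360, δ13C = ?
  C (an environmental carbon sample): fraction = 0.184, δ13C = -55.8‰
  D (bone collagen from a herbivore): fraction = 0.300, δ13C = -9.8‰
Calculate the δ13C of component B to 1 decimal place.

-41.9‰

Isotope mass balance: δ_bulk = Σ fᵢ·δᵢ.
-29.7 = 0.156×(-9.1) + 0.360×δ_B + 0.184×(-55.8) + 0.300×(-9.8)
0.360·δ_B = -29.7 − (-14.627) = -15.073
δ_B = -15.073 / 0.360 = -41.87‰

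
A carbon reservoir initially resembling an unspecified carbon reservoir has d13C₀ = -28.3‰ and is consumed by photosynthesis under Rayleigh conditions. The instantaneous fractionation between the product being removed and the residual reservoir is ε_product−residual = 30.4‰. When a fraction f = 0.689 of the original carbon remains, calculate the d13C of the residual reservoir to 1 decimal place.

Rayleigh residual: δ_res = (δ₀ + 1000)·f^(α−1) − 1000
α = ε/1000 + 1 = 1.03040, so α − 1 = 0.03040
f^(α−1) = 0.689^(0.03040) = 0.988739
δ_res = (-28.3 + 1000) × 0.988739 − 1000 = 960.758 − 1000 = -39.24‰

-39.2‰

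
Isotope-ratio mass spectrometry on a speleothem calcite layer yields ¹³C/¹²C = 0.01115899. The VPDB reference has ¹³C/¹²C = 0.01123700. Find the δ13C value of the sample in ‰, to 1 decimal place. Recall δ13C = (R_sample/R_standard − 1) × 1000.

δ13C = (R_sample / R_standard − 1) × 1000
R_sample / R_standard = 0.01115899 / 0.01123700 = 0.993058
δ13C = (0.993058 − 1) × 1000 = -6.94‰

-6.9‰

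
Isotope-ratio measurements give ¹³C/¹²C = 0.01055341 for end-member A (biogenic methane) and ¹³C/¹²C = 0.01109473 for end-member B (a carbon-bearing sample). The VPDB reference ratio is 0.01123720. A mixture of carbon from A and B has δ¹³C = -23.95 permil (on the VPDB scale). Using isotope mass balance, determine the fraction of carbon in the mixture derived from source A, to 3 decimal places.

0.234

δ_A = (0.01055341/0.01123720 − 1)×1000 = (0.939149 − 1)×1000 = -60.851 permil
δ_B = (0.01109473/0.01123720 − 1)×1000 = (0.987322 − 1)×1000 = -12.678 permil
f_A = (δ_mix − δ_B)/(δ_A − δ_B) = (-23.95 − (-12.678))/(-60.851 − (-12.678))
f_A = -11.272 / -48.172 = 0.2340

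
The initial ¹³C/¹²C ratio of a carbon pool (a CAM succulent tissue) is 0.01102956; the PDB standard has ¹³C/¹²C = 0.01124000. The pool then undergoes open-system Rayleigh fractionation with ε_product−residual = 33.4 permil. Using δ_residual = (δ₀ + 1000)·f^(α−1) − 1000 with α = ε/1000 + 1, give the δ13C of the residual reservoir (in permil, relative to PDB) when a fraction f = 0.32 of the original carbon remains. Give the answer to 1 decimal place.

δ₀ = (0.01102956/0.01124000 − 1)×1000 = (0.981278 − 1)×1000 = -18.722 permil
α − 1 = ε/1000 = 0.0334
f^(α−1) = 0.32^(0.0334) = 0.962658
δ_res = (-18.722 + 1000) × 0.962658 − 1000 = 944.635 − 1000 = -55.37 permil

-55.4 permil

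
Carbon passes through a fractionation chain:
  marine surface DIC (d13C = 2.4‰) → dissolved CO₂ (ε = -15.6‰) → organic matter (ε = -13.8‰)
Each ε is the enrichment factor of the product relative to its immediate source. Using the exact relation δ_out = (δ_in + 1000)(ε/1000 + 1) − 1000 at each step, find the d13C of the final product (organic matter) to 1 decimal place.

step 1: δ = (2.40 + 1000)·(-15.6/1000 + 1) − 1000 = -13.24‰
step 2: δ = (-13.24 + 1000)·(-13.8/1000 + 1) − 1000 = -26.85‰

-26.9‰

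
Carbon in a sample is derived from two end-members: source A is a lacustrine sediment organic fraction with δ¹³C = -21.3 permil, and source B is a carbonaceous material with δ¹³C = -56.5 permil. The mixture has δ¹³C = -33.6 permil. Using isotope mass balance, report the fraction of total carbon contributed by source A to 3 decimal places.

0.651

δ_mix = f_A·δ_A + (1 − f_A)·δ_B  ⇒  f_A = (δ_mix − δ_B)/(δ_A − δ_B)
f_A = (-33.6 − (-56.5)) / (-21.3 − (-56.5))
f_A = 22.9 / 35.2 = 0.6506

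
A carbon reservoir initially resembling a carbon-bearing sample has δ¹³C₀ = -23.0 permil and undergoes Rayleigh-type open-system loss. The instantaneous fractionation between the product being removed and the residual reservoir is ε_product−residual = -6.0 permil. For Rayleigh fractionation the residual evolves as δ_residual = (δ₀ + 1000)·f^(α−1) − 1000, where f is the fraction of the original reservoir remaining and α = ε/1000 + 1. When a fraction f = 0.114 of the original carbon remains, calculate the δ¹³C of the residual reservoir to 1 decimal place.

-10.2 permil

Rayleigh residual: δ_res = (δ₀ + 1000)·f^(α−1) − 1000
α = ε/1000 + 1 = 0.99400, so α − 1 = -0.00600
f^(α−1) = 0.114^(-0.00600) = 1.013115
δ_res = (-23.0 + 1000) × 1.013115 − 1000 = 989.813 − 1000 = -10.19 permil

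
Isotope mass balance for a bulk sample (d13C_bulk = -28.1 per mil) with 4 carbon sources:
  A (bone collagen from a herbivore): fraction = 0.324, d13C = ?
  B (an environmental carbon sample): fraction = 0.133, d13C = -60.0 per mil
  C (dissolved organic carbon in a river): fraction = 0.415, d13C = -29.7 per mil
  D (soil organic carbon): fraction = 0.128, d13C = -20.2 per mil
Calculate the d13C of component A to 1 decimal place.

-16.1 per mil

Isotope mass balance: δ_bulk = Σ fᵢ·δᵢ.
-28.1 = 0.324×δ_A + 0.133×(-60.0) + 0.415×(-29.7) + 0.128×(-20.2)
0.324·δ_A = -28.1 − (-22.891) = -5.209
δ_A = -5.209 / 0.324 = -16.08 per mil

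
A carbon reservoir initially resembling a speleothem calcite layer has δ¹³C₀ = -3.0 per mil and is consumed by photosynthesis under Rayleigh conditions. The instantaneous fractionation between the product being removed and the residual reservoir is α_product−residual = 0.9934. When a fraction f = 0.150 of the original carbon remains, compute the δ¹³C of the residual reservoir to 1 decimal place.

Rayleigh residual: δ_res = (δ₀ + 1000)·f^(α−1) − 1000
α − 1 = -0.00660
f^(α−1) = 0.150^(-0.00660) = 1.012600
δ_res = (-3.0 + 1000) × 1.012600 − 1000 = 1009.562 − 1000 = 9.56 per mil

9.6 per mil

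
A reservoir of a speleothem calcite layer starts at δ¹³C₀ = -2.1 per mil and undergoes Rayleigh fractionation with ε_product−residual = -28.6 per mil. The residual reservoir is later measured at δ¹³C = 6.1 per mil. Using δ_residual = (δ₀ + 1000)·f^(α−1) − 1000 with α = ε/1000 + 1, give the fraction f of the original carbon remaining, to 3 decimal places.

0.751

α − 1 = ε/1000 = -0.0286
(δ_res + 1000)/(δ₀ + 1000) = (6.1 + 1000)/(-2.1 + 1000) = 1006.1/997.9 = 1.008217
f = 1.008217^(1/-0.0286) = exp(ln(1.008217)/-0.0286) = exp(0.00818/-0.0286)
f = exp(-0.2861) = 0.7512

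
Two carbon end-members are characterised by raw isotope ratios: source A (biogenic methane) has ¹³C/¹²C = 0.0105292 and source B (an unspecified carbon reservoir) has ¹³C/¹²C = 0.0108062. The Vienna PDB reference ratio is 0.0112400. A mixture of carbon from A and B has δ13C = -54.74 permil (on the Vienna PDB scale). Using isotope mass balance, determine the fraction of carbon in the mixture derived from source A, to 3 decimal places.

δ_A = (0.0105292/0.0112400 − 1)×1000 = (0.936762 − 1)×1000 = -63.238 permil
δ_B = (0.0108062/0.0112400 − 1)×1000 = (0.961406 − 1)×1000 = -38.594 permil
f_A = (δ_mix − δ_B)/(δ_A − δ_B) = (-54.74 − (-38.594))/(-63.238 − (-38.594))
f_A = -16.146 / -24.644 = 0.6552

0.655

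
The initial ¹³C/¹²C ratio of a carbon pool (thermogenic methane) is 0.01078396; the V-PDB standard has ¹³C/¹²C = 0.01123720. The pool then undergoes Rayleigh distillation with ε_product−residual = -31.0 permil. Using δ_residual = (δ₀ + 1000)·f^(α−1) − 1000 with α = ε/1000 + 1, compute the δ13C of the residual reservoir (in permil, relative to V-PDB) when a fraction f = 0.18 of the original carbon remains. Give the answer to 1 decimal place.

δ₀ = (0.01078396/0.01123720 − 1)×1000 = (0.959666 − 1)×1000 = -40.334 permil
α − 1 = ε/1000 = -0.0310
f^(α−1) = 0.18^(-0.0310) = 1.054597
δ_res = (-40.334 + 1000) × 1.054597 − 1000 = 1012.061 − 1000 = 12.06 permil

12.1 permil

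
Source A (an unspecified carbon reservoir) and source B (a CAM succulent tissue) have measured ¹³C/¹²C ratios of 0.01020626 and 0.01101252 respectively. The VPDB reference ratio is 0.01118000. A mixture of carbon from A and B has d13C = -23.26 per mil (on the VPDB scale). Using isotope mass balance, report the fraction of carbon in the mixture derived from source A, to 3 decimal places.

δ_A = (0.01020626/0.01118000 − 1)×1000 = (0.912903 − 1)×1000 = -87.097 per mil
δ_B = (0.01101252/0.01118000 − 1)×1000 = (0.985020 − 1)×1000 = -14.980 per mil
f_A = (δ_mix − δ_B)/(δ_A − δ_B) = (-23.26 − (-14.980))/(-87.097 − (-14.980))
f_A = -8.280 / -72.116 = 0.1148

0.115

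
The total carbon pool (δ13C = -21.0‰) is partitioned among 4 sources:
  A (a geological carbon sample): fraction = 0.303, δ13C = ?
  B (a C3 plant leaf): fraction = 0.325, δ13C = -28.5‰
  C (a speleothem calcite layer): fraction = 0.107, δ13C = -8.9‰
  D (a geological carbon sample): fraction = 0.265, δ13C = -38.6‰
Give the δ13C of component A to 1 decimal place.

Isotope mass balance: δ_bulk = Σ fᵢ·δᵢ.
-21.0 = 0.303×δ_A + 0.325×(-28.5) + 0.107×(-8.9) + 0.265×(-38.6)
0.303·δ_A = -21.0 − (-20.444) = -0.556
δ_A = -0.556 / 0.303 = -1.84‰

-1.8‰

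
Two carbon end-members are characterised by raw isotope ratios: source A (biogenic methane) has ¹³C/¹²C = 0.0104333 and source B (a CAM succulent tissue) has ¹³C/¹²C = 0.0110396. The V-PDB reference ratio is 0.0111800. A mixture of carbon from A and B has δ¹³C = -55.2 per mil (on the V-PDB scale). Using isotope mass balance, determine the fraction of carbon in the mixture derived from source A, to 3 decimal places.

δ_A = (0.0104333/0.0111800 − 1)×1000 = (0.933211 − 1)×1000 = -66.789 per mil
δ_B = (0.0110396/0.0111800 − 1)×1000 = (0.987442 − 1)×1000 = -12.558 per mil
f_A = (δ_mix − δ_B)/(δ_A − δ_B) = (-55.2 − (-12.558))/(-66.789 − (-12.558))
f_A = -42.642 / -54.231 = 0.7863

0.786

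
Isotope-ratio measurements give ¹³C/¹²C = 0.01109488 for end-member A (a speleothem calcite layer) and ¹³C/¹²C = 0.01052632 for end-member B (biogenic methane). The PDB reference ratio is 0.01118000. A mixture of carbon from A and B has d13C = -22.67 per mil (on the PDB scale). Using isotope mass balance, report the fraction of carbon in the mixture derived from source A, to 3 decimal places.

0.704

δ_A = (0.01109488/0.01118000 − 1)×1000 = (0.992386 − 1)×1000 = -7.614 per mil
δ_B = (0.01052632/0.01118000 − 1)×1000 = (0.941531 − 1)×1000 = -58.469 per mil
f_A = (δ_mix − δ_B)/(δ_A − δ_B) = (-22.67 − (-58.469))/(-7.614 − (-58.469))
f_A = 35.799 / 50.855 = 0.7039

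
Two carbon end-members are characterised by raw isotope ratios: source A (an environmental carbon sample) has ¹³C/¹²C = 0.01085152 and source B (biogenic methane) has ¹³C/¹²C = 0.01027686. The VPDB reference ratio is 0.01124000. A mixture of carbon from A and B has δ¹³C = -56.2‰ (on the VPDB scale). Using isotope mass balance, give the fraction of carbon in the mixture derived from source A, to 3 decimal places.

δ_A = (0.01085152/0.01124000 − 1)×1000 = (0.965438 − 1)×1000 = -34.562‰
δ_B = (0.01027686/0.01124000 − 1)×1000 = (0.914311 − 1)×1000 = -85.689‰
f_A = (δ_mix − δ_B)/(δ_A − δ_B) = (-56.2 − (-85.689))/(-34.562 − (-85.689))
f_A = 29.489 / 51.126 = 0.5768

0.577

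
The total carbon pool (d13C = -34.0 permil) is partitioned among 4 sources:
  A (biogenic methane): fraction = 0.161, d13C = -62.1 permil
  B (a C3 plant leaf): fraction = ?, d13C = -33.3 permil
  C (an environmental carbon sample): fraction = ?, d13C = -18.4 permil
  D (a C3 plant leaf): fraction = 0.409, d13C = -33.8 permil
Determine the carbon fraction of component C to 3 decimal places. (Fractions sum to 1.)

Let f_C and f_B be the unknown fractions; fractions sum to 1 so f_C + f_B = 0.430.
Mass balance: Σ fᵢ·δᵢ = δ_bulk ⇒ f_C·(-18.4) + f_B·(-33.3) = -34.0 − (-23.822) = -10.178
Substitute f_B = 0.430 − f_C:
f_C·(-18.4 − -33.3) = -10.178 − 0.430×(-33.3) = 4.141
f_C = 4.141 / 14.9 = 0.2779

0.278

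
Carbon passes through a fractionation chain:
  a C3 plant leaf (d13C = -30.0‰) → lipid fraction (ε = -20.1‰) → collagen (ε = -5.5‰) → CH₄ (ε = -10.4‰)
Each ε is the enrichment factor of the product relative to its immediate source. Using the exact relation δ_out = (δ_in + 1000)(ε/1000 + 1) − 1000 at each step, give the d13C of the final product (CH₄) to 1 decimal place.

-64.6‰

step 1: δ = (-30.00 + 1000)·(-20.1/1000 + 1) − 1000 = -49.50‰
step 2: δ = (-49.50 + 1000)·(-5.5/1000 + 1) − 1000 = -54.72‰
step 3: δ = (-54.72 + 1000)·(-10.4/1000 + 1) − 1000 = -64.56‰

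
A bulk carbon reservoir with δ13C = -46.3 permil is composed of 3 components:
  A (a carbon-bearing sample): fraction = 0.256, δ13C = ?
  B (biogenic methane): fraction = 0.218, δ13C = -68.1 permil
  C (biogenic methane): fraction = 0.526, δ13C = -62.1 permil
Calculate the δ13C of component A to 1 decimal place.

Isotope mass balance: δ_bulk = Σ fᵢ·δᵢ.
-46.3 = 0.256×δ_A + 0.218×(-68.1) + 0.526×(-62.1)
0.256·δ_A = -46.3 − (-47.510) = 1.210
δ_A = 1.210 / 0.256 = 4.73 permil

4.7 permil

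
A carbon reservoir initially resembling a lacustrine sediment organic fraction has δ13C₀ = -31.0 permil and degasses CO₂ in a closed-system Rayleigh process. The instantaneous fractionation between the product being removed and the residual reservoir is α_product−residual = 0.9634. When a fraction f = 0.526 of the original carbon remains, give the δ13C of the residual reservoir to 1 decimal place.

Rayleigh residual: δ_res = (δ₀ + 1000)·f^(α−1) − 1000
α − 1 = -0.03660
f^(α−1) = 0.526^(-0.03660) = 1.023792
δ_res = (-31.0 + 1000) × 1.023792 − 1000 = 992.055 − 1000 = -7.95 permil

-7.9 permil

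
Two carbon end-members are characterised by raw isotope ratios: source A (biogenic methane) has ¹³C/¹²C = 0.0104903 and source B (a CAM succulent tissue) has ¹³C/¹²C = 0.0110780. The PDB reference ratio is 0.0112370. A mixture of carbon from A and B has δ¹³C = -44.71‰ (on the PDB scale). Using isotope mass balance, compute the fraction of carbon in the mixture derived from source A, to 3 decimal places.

δ_A = (0.0104903/0.0112370 − 1)×1000 = (0.933550 − 1)×1000 = -66.450‰
δ_B = (0.0110780/0.0112370 − 1)×1000 = (0.985850 − 1)×1000 = -14.150‰
f_A = (δ_mix − δ_B)/(δ_A − δ_B) = (-44.71 − (-14.150))/(-66.450 − (-14.150))
f_A = -30.560 / -52.300 = 0.5843

0.584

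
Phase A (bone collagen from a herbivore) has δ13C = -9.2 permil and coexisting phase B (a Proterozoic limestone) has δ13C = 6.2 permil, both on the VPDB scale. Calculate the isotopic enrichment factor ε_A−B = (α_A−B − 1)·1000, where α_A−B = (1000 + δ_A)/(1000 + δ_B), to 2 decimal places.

α_A−B = (1000 + -9.2) / (1000 + 6.2) = 990.8 / 1006.2 = 0.984695
ε_A−B = (0.984695 − 1) × 1000 = -15.305 permil
(The approximation ε ≈ δ_A − δ_B would give -15.4 permil.)

-15.31 permil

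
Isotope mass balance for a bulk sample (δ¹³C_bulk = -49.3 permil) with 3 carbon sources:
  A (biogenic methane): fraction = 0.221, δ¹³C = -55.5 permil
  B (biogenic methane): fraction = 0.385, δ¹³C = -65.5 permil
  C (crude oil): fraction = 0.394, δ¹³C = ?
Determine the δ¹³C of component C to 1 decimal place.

-30.0 permil

Isotope mass balance: δ_bulk = Σ fᵢ·δᵢ.
-49.3 = 0.221×(-55.5) + 0.385×(-65.5) + 0.394×δ_C
0.394·δ_C = -49.3 − (-37.483) = -11.817
δ_C = -11.817 / 0.394 = -29.99 permil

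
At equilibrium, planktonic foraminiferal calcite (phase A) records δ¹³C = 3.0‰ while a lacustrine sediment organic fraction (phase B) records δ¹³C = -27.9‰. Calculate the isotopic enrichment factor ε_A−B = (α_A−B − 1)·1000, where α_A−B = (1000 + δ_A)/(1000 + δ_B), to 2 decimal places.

31.79‰

α_A−B = (1000 + 3.0) / (1000 + -27.9) = 1003.0 / 972.1 = 1.031787
ε_A−B = (1.031787 − 1) × 1000 = 31.787‰
(The approximation ε ≈ δ_A − δ_B would give 30.9‰.)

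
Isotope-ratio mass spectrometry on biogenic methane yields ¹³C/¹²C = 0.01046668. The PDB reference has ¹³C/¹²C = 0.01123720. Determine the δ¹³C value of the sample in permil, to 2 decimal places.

δ¹³C = (R_sample / R_standard − 1) × 1000
R_sample / R_standard = 0.01046668 / 0.01123720 = 0.931431
δ¹³C = (0.931431 − 1) × 1000 = -68.569 permil

-68.57 permil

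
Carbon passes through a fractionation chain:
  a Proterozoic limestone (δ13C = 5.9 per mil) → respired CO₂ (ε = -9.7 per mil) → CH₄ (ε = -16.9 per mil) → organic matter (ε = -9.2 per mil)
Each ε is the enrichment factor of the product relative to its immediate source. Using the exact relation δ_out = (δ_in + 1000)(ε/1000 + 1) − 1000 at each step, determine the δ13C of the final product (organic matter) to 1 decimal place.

step 1: δ = (5.90 + 1000)·(-9.7/1000 + 1) − 1000 = -3.86 per mil
step 2: δ = (-3.86 + 1000)·(-16.9/1000 + 1) − 1000 = -20.69 per mil
step 3: δ = (-20.69 + 1000)·(-9.2/1000 + 1) − 1000 = -29.70 per mil

-29.7 per mil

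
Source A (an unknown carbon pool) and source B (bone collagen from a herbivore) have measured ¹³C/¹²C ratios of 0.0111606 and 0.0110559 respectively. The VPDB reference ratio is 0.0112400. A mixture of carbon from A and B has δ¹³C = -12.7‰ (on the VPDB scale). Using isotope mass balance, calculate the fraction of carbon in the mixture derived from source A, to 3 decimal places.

δ_A = (0.0111606/0.0112400 − 1)×1000 = (0.992936 − 1)×1000 = -7.064‰
δ_B = (0.0110559/0.0112400 − 1)×1000 = (0.983621 − 1)×1000 = -16.379‰
f_A = (δ_mix − δ_B)/(δ_A − δ_B) = (-12.7 − (-16.379))/(-7.064 − (-16.379))
f_A = 3.679 / 9.315 = 0.3950

0.395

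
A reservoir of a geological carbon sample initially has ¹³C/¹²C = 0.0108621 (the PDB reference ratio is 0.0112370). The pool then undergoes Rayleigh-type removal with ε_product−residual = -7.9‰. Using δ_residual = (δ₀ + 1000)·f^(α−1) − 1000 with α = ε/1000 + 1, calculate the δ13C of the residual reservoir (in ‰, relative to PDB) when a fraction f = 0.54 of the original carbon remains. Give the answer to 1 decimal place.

-28.6‰

δ₀ = (0.0108621/0.0112370 − 1)×1000 = (0.966637 − 1)×1000 = -33.363‰
α − 1 = ε/1000 = -0.0079
f^(α−1) = 0.54^(-0.0079) = 1.004880
δ_res = (-33.363 + 1000) × 1.004880 − 1000 = 971.354 − 1000 = -28.65‰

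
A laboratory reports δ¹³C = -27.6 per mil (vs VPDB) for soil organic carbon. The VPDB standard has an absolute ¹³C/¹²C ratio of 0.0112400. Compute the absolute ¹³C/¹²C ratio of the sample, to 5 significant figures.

R_sample = R_standard × (δ¹³C/1000 + 1)
R_sample = 0.0112400 × (-27.6/1000 + 1) = 0.0112400 × 0.972400
R_sample = 0.0109298

0.010930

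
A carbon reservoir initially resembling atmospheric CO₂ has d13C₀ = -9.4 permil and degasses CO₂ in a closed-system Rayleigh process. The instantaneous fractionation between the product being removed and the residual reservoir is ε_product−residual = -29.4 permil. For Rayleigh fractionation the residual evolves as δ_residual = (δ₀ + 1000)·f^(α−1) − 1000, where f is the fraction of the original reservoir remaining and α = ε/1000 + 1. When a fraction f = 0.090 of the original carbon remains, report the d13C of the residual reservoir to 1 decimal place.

63.3 permil

Rayleigh residual: δ_res = (δ₀ + 1000)·f^(α−1) − 1000
α = ε/1000 + 1 = 0.97060, so α − 1 = -0.02940
f^(α−1) = 0.090^(-0.02940) = 1.073360
δ_res = (-9.4 + 1000) × 1.073360 − 1000 = 1063.270 − 1000 = 63.27 permil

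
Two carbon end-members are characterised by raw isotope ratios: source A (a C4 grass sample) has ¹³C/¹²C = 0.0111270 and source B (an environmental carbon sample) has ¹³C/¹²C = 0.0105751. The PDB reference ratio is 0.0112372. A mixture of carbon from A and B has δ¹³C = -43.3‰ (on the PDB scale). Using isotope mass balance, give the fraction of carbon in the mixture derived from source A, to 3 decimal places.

δ_A = (0.0111270/0.0112372 − 1)×1000 = (0.990193 − 1)×1000 = -9.807‰
δ_B = (0.0105751/0.0112372 − 1)×1000 = (0.941080 − 1)×1000 = -58.920‰
f_A = (δ_mix − δ_B)/(δ_A − δ_B) = (-43.3 − (-58.920))/(-9.807 − (-58.920))
f_A = 15.620 / 49.114 = 0.3180

0.318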